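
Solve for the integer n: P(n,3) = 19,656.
28

Solution: P(n,3) = n(n−1)(n−2) is increasing in n; n(n−1)(n−2) ≈ (n−1)^3 = 19,656 gives n ≈ 28.0. Check: P(26,3) = 15,600, P(27,3) = 17,550, P(28,3) = 19,656 ✓. So n = 28.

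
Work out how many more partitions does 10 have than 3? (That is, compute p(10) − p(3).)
Pentagonal recurrence p(n) = p(n−1) + p(n−2) − p(n−5) − p(n−7) + …: p(10) = p(9) + p(8) − p(5) − p(3) = 30 + 22 − 7 − 3 = 42.
p(3) = p(2) + p(1) = 2 + 1 = 3.
Difference = 42 − 3 = 39.
Final answer: 39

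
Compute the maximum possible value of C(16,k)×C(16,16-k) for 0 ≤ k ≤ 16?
165,636,900

Reasoning: C(16,k)·C(16,16-k) = C(16,k)², maximised at the centre k = 8: C(16,8)² = 165,636,900.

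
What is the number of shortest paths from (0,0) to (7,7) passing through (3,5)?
840

Reasoning: To (3,5): C(8,3)=56. From there: C(6,4)=15. Total: 840.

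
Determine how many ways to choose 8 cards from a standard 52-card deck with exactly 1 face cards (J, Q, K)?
223,722,720

Solution: 12 face cards and 40 non-face cards: C(12,1) × C(40,7) = 12 × 18,643,560 = 223,722,720.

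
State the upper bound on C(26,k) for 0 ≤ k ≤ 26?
10,400,600

Maximum at k = 13: C(26,13) = 10,400,600.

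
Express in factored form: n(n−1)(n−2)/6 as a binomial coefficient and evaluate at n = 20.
C(n,3); C(20,3) = 1,140

Reasoning: n(n−1)(n−2)/6 = n!/(3!(n−3)!) = C(n,3). At n = 20: C(20,3) = 1,140.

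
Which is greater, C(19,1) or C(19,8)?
C(19,8)

Reasoning: C(19,1)=19, C(19,8)=75,582.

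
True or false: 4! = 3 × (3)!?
False

4! = 4 × 3! = 24, but 3 × 3! = 18.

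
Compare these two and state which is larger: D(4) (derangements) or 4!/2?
4!/2

Reasoning: D(4) = (4-1)·[D(3) + D(2)] = 3·[2 + 1] = 9; 4!/2 = 24/2 = 12.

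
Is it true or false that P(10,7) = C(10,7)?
False

Working:
P(10,7) = 604,800 but C(10,7) = 120; they differ by a factor of 7! = 5040, so the statement does not hold.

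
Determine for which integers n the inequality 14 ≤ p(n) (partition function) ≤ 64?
7, 8, 9, 10, 11

Explanation: Tabulating p(n) via p(n) = p(n−1) + p(n−2) − p(n−5) − p(n−7) + …: p(6)=11; p(7)=15; p(8)=22; p(9)=30; p(10)=42; p(11)=56; p(12)=77. So valid n = 7, 8, 9, 10, 11.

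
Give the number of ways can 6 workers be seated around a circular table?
120

Solution: Circular arrangements: (6-1)! = 120.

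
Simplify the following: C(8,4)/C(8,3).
5/4

Explanation: C(n,k+1)/C(n,k) = (n−k)/(k+1). Here (8−3)/(3+1) = 5/4 = 5/4.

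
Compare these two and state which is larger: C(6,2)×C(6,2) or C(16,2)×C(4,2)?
C(16,2)×C(4,2)

Reasoning: C(6,2)×C(6,2)=225, C(16,2)×C(4,2)=720.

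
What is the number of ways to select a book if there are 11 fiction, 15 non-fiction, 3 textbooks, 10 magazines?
39

Explanation: By the addition principle: 11 + 15 + 3 + 10 = 39.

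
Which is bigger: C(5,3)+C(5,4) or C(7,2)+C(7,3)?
First=15, Second=56.
Final answer: C(7,2)+C(7,3)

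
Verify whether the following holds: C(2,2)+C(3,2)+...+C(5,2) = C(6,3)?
True

Reasoning: Hockey stick identity gives Σ = C(6,3) = 20; RHS C(6,3) = 20.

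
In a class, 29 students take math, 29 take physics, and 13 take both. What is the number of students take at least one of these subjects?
45

Working:
|A∪B| = |A|+|B|-|A∩B| = 29+29-13 = 45.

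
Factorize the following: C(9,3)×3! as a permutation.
P(9,3)

C(9,3)×3! = [9!/(3!(6)!)]×3! = 9!/(6)! = P(9,3) = 504.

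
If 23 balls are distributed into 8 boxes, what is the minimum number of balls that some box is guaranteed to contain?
3

Reasoning: Pigeonhole: ⌈23/8⌉ = 3.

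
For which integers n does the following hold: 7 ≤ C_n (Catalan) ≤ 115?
C_3=5; C_4=14; C_5=42; C_6=132. So valid n = 4, 5.

Answer: 4, 5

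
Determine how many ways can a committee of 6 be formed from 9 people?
84

Reasoning: C(9,6) = 9! / (6! × (9-6)!)
         = 9! / (6! × 3!)
         = 84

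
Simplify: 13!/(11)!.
This equals 13×12 = 156.
Final answer: 156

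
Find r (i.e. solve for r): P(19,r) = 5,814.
P(19,r) = 19·18·…·(19−r+1), a product of r factors. Multiplying down from 19: 19 = 19; 19·18 = 342; 19·18·17 = 5,814 ✓ (3 factors). So r = 3.

Answer: 3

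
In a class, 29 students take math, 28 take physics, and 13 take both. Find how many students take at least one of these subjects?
44

Reasoning: |A∪B| = |A|+|B|-|A∩B| = 29+28-13 = 44.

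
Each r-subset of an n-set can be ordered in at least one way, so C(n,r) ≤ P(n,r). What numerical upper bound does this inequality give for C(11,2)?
110

Working:
P(11,2) = 11·10 = 110, so C(11,2) ≤ 110. (The bound is loose by a factor of 2! = 2: C(11,2) = 110/2 = 55.)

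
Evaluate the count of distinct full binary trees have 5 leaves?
14

Explanation: Using the Catalan number formula: C_n = C(2n, n) / (n+1)
C_4 = C(8, 4) / (4+1)
     = 70 / 5
     = 14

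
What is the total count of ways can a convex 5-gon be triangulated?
5

Using the Catalan number formula: C_n = C(2n, n) / (n+1)
C_3 = C(6, 3) / (3+1)
     = 20 / 4
     = 5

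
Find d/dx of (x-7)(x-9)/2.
d/dx[(x-7)(x-9)] = (x-9) + (x-7) = 2x - 16. Dividing by 2 gives (2x - 16)/2.
Final answer: (2x - 16)/2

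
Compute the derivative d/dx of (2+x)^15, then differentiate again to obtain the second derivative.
First derivative: 15(2+x)^{14}. Second derivative: 15·14·(2+x)^{13} = 210(2+x)^{13}.
Final answer: 210(2+x)^13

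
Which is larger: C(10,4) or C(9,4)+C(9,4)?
C(9,4)+C(9,4)

Reasoning: C(10,4)=210; C(9,4)+C(9,4)=126+126=252.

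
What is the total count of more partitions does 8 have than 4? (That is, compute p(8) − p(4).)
17

Reasoning: Pentagonal recurrence p(n) = p(n−1) + p(n−2) − p(n−5) − p(n−7) + …: p(8) = p(7) + p(6) − p(3) − p(1) = 15 + 11 − 3 − 1 = 22.
p(4) = p(3) + p(2) = 3 + 2 = 5.
Difference = 22 − 5 = 17.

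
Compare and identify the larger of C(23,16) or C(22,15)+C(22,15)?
C(22,15)+C(22,15)

Working:
C(23,16)=245,157; C(22,15)+C(22,15)=170,544+170,544=341,088.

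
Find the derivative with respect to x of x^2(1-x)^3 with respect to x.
2x^1(1-x)^3 - 3x^2(1-x)^2

Explanation: Product rule: 2x^{1}(1-x)^{3} + x^2·(-3)(1-x)^{2}.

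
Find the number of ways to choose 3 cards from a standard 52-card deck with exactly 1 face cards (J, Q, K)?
9,360

12 face cards and 40 non-face cards: C(12,1) × C(40,2) = 12 × 780 = 9,360.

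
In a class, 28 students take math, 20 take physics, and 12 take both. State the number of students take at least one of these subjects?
|A∪B| = |A|+|B|-|A∩B| = 28+20-12 = 36.

Answer: 36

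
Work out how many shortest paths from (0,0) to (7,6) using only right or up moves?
Choose 7 rights from 13 moves: C(13,7) = 1,716.
Final answer: 1,716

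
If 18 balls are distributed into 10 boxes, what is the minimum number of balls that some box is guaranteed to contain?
Pigeonhole: ⌈18/10⌉ = 2.

Answer: 2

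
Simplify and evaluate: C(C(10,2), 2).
C(10,2) = 45, then C(45, 2) = 990.
Final answer: 990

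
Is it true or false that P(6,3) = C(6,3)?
P(6,3) = 120 but C(6,3) = 20; they differ by a factor of 3! = 6, so the statement does not hold.

Answer: False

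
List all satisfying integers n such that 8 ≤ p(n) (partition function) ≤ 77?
Tabulating p(n) via p(n) = p(n−1) + p(n−2) − p(n−5) − p(n−7) + …: p(5)=7; p(6)=11; p(7)=15; p(8)=22; p(9)=30; p(10)=42; p(11)=56; p(12)=77; p(13)=101. So valid n = 6, 7, 8, 9, 10, 11, 12.
Final answer: 6, 7, 8, 9, 10, 11, 12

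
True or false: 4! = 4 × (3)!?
True

By definition n! = n × (n-1)!, so 4! = 4 × 3!.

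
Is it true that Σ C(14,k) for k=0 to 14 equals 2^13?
False

Explanation: Binomial theorem: Σ C(14,k) = (1+1)^14 = 2^14 = 16,384; RHS 2^13 = 8,192.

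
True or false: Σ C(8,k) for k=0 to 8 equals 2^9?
False

Reasoning: Binomial theorem: Σ C(8,k) = (1+1)^8 = 2^8 = 256; RHS 2^9 = 512.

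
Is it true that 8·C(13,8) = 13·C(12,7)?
True

Reasoning: Absorption identity k·C(n,k) = n·C(n-1,k-1). LHS = 8·1287 = 10,296; RHS = 13·792 = 10,296.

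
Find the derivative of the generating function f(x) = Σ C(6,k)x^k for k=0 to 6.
Σ k·C(6,k)x^(k-1) for k=1 to 6

Solution: Term-by-term differentiation gives Σ k·C(6,k)x^{k-1} for k=1 to 6.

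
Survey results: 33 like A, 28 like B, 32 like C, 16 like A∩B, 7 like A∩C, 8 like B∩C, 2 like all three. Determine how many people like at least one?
64

Solution: |A∪B∪C| = 33+28+32-16-7-8+2 = 64.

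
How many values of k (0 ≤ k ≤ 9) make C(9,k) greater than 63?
Row 9 is unimodal and symmetric about k=9/2. C(9,2)=36 ≤ 63; C(9,3)=84 > 63; by symmetry C(9,k) > 63 for k = 3..6. That's 6 - 3 + 1 = 4 values.
Final answer: 4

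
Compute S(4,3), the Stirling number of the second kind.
6
Using the Stirling recurrence: S(n,k) = k·S(n-1,k) + S(n-1,k-1)
S(4,3) = 3·S(3,3) + S(3,2)
         = 3·1 + 3
         = 3 + 3
         = 6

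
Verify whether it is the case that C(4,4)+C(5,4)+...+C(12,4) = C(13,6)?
False

Hockey stick identity gives Σ = C(13,5) = 1,287; RHS C(13,6) = 1,716.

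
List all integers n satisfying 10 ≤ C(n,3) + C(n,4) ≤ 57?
5, 6
C(4,3)+C(4,4)=5; C(5,3)+C(5,4)=15; C(6,3)+C(6,4)=35; C(7,3)+C(7,4)=70. So valid n = 5, 6.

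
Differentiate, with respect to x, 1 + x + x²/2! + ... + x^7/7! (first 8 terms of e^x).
1 + x + x²/2! + ... + x^6/6!

Working:
Differentiating term by term gives the first 7 terms of e^x.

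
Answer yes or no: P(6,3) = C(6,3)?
No

Working:
P(6,3) = 120 but C(6,3) = 20; they differ by a factor of 3! = 6, so the statement does not hold.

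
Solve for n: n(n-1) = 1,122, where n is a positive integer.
34
n² − n − 1,122 = 0, so n = (1 ± √(1 + 4·1,122))/2 = (1 ± √4,489)/2 = (1 ± 67)/2, i.e. n = 34 or n = -33. Taking the positive root, n = 34 (check: 34×33 = 1,122).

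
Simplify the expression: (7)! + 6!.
(7)! + 6! = (7)·6! + 6! = (7+1)·6! = 8·6! = 5,760.
Final answer: 5,760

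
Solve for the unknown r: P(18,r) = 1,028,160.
5

Solution: P(18,r) = 18·17·…·(18−r+1), a product of r factors. Multiplying down from 18: 18 = 18; 18·17 = 306; 18·17·16 = 4,896; 18·17·16·15 = 73,440; 18·17·16·15·14 = 1,028,160 ✓ (5 factors). So r = 5.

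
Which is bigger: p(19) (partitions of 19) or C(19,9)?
Pentagonal recurrence p(n) = p(n−1) + p(n−2) − p(n−5) − p(n−7) + …: p(19) = p(18) + p(17) − p(14) − p(12) + p(7) + p(4) = 385 + 297 − 135 − 77 + 15 + 5 = 490; C(19,9) = 92,378.
Final answer: C(19,9)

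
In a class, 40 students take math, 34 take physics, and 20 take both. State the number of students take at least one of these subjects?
54

Solution: |A∪B| = |A|+|B|-|A∩B| = 40+34-20 = 54.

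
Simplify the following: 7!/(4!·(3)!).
35

Solution: This is C(7,4) = 35.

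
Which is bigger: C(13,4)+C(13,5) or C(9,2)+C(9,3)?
First=2,002, Second=120.

Answer: C(13,4)+C(13,5)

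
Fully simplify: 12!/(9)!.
1,320

Solution: This equals 12×11×10 = 1,320.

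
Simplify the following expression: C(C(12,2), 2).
2,145
C(12,2) = 66, then C(66, 2) = 2,145.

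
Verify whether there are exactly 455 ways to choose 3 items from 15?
True
C(15,3) = 455.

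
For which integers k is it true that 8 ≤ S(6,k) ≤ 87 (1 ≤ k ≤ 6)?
2, 4, 5

S(6,1)=1; S(6,2)=31; S(6,3)=90; S(6,4)=65; S(6,5)=15; S(6,6)=1. So valid k = 2, 4, 5.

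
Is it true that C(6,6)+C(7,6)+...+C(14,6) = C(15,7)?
True
Hockey stick identity gives Σ = C(15,7) = 6,435; RHS C(15,7) = 6,435.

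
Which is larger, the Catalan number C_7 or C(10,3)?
C_7
C_7 = C(14,7)/(7+1) = 3,432/8 = 429; C(10,3) = 120.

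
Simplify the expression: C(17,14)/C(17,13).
C(n,k+1)/C(n,k) = (n−k)/(k+1). Here (17−13)/(13+1) = 4/14 = 2/7.
Final answer: 2/7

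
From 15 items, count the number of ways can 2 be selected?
105

Solution: C(15,2) = 15! / (2! × (15-2)!)
         = 15! / (2! × 13!)
         = 105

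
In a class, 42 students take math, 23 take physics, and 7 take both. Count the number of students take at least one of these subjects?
58

Working:
|A∪B| = |A|+|B|-|A∩B| = 42+23-7 = 58.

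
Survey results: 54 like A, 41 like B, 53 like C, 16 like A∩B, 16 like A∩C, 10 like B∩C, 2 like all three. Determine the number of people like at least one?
108

|A∪B∪C| = 54+41+53-16-16-10+2 = 108.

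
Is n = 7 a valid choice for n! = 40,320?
No

Working:
7! = 7·6! = 7·720 = 5,040, which does not equal 40,320.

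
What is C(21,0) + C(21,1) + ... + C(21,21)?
2,097,152

Working:
Sum of binomial coefficients = 2^21 = 2,097,152.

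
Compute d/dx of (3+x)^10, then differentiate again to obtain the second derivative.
90(3+x)^8

First derivative: 10(3+x)^{9}. Second derivative: 10·9·(3+x)^{8} = 90(3+x)^{8}.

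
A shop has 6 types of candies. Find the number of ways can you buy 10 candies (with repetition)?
3,003
Stars and bars: C(10+6-1, 10) = C(15, 10) = 3,003.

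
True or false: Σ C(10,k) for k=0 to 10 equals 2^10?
True

Working:
Binomial theorem: Σ C(10,k) = (1+1)^10 = 2^10 = 1,024; RHS 2^10 = 1,024.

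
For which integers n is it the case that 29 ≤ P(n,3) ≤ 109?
5
P(4,3)=24; P(5,3)=60; P(6,3)=120. So valid n = 5.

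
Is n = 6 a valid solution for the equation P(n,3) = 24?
No

P(6,3) = 6·5·4 = 120, which does not equal 24.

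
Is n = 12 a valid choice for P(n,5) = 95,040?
Yes

P(12,5) = 12·11·10·9·8 = 95,040, which equals 95,040.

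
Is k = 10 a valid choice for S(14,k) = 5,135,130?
S(14,10) = 10·S(13,10) + S(13,9) = 10·39,325 + 359,502 = 752,752, which does not equal 5,135,130.
Final answer: No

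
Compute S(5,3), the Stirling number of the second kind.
Using the Stirling recurrence: S(n,k) = k·S(n-1,k) + S(n-1,k-1)
S(5,3) = 3·S(4,3) + S(4,2)
         = 3·6 + 7
         = 18 + 7
         = 25
Final answer: 25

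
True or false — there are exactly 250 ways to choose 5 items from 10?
False

Working:
C(10,5) = 252 ≠ 250.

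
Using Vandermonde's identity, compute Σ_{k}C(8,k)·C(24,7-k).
3,365,856

= C(8+24,7) = C(32,7) = 3,365,856.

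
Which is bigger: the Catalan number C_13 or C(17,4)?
C_13 = C(26,13)/(13+1) = 10,400,600/14 = 742,900; C(17,4) = 2,380.
Final answer: C_13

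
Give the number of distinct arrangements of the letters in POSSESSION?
Word has 10 letters (P=1, O=2, S=4, E=1, I=1, N=1). Arrangements: 10!/Π(k!) = 75,600.
Final answer: 75,600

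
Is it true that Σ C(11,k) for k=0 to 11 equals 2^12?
False
Binomial theorem: Σ C(11,k) = (1+1)^11 = 2^11 = 2,048; RHS 2^12 = 4,096.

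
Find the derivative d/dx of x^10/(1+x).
Quotient rule: [10x^{9}(1+x) - x^10]/(1+x)².

Answer: (10x^9(1+x) - x^10)/(1+x)²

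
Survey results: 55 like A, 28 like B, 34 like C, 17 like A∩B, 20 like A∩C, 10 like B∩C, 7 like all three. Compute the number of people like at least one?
77

Working:
|A∪B∪C| = 55+28+34-17-20-10+7 = 77.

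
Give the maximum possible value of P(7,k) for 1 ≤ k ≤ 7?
5,040

P(7,k) increases in k, so maximum at k = 7: 7! = 5,040.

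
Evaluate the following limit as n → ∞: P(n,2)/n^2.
1

Solution: P(n,2) = n(n-1) ≈ n^2 for large n. Limit = 1.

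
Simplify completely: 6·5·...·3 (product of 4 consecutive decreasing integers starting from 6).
This is P(6,4) = 6!/(2)! = 360.

Answer: 360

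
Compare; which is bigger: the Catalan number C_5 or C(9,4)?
C(9,4)

Working:
C_5 = C(10,5)/(5+1) = 252/6 = 42; C(9,4) = 126.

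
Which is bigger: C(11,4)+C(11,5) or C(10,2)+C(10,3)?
C(11,4)+C(11,5)

Working:
First=792, Second=165.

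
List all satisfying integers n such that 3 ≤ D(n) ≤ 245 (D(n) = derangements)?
4, 5

Working:
Using D(n) = (n−1)[D(n−1) + D(n−2)] with D(1)=0, D(2)=1: D(3)=2; D(4)=9; D(5)=44; D(6)=265. So valid n = 4, 5.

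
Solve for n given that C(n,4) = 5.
5

Explanation: C(n,4) = n(n−1)(n−2)(n−3)/4! is increasing in n, and n(n−1)(n−2)(n−3) = 4!·5 = 120 ≈ (n−1.5)^4 gives n ≈ 4.8. Check: C(4,4) = 1, C(5,4) = 5 ✓. So n = 5.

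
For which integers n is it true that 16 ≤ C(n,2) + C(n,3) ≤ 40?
5, 6

C(4,2)+C(4,3)=10; C(5,2)+C(5,3)=20; C(6,2)+C(6,3)=35; C(7,2)+C(7,3)=56. So valid n = 5, 6.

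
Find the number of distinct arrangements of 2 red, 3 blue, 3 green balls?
Multinomial: 8!/(2! × 3! × 3!) = 560.
Final answer: 560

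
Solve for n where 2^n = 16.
4
2^4 = 16, so n = 4.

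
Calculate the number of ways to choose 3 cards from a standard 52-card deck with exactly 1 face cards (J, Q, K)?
12 face cards and 40 non-face cards: C(12,1) × C(40,2) = 12 × 780 = 9,360.

Answer: 9,360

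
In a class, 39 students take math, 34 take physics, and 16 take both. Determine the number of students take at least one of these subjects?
|A∪B| = |A|+|B|-|A∩B| = 39+34-16 = 57.

Answer: 57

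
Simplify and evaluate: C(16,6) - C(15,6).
3,003

C(16,6) - C(15,6) = C(15,5) = 3,003.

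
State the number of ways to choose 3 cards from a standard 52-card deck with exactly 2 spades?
3,042

Reasoning: 13 spades and 39 non-spades: C(13,2) × C(39,1) = 78 × 39 = 3,042.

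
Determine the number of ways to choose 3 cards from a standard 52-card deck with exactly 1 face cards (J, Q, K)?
12 face cards and 40 non-face cards: C(12,1) × C(40,2) = 12 × 780 = 9,360.
Final answer: 9,360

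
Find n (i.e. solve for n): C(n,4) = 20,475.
28

Solution: C(n,4) = n(n−1)(n−2)(n−3)/4! is increasing in n, and n(n−1)(n−2)(n−3) = 4!·20,475 = 491,400 ≈ (n−1.5)^4 gives n ≈ 28.0. Check: C(26,4) = 14,950, C(27,4) = 17,550, C(28,4) = 20,475 ✓. So n = 28.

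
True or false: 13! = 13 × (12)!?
True

By definition n! = n × (n-1)!, so 13! = 13 × 12!.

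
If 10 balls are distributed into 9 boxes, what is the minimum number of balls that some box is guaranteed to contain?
2

Working:
Pigeonhole: ⌈10/9⌉ = 2.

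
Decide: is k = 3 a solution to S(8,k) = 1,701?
S(8,3) = 3·S(7,3) + S(7,2) = 3·301 + 63 = 966, which does not equal 1,701.
Final answer: No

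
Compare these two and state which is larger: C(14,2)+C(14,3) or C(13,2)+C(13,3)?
First=455, Second=364.
Final answer: C(14,2)+C(14,3)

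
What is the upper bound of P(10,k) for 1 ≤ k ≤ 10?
3,628,800

Solution: P(10,k) increases in k, so maximum at k = 10: 10! = 3,628,800.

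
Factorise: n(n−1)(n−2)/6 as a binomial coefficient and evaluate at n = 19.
C(n,3); C(19,3) = 969
n(n−1)(n−2)/6 = n!/(3!(n−3)!) = C(n,3). At n = 19: C(19,3) = 969.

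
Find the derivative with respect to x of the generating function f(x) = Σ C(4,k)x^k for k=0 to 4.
Σ k·C(4,k)x^(k-1) for k=1 to 4

Explanation: Term-by-term differentiation gives Σ k·C(4,k)x^{k-1} for k=1 to 4.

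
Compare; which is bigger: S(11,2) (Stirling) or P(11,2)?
S(11,2)

Reasoning: S(11,2) = 2·S(10,2) + S(10,1) = 2·511 + 1 = 1,023; P(11,2) = 110.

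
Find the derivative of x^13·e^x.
(13x^12 + x^13)e^x

Solution: Product rule: d/dx[x^13]·e^x + x^13·d/dx[e^x] = 13x^{12}e^x + x^13e^x.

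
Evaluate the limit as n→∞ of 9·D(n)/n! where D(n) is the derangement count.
9/e

Explanation: D(n)/n! → 1/e, so 9·D(n)/n! → 9/e.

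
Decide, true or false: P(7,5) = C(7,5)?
False

Explanation: P(7,5) = 2,520 but C(7,5) = 21; they differ by a factor of 5! = 120, so the statement does not hold.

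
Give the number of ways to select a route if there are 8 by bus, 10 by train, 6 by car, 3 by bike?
By the addition principle: 8 + 10 + 6 + 3 = 27.

Answer: 27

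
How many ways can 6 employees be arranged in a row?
Arrangements of 6 distinct objects: 6! = 720.

Answer: 720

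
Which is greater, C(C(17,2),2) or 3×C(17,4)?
C(C(17,2),2)

Solution: C(C(17,2),2)=9,180, 3×C(17,4)=7,140.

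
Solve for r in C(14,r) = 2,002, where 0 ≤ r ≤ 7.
C(14,r) is increasing for 0 ≤ r ≤ 7. Stepping up (C(14,r+1) = C(14,r)·(14−r)/(r+1)): C(14,1) = 14, C(14,2) = 91, C(14,3) = 364, C(14,4) = 1,001, C(14,5) = 2,002 ✓. So r = 5.
Final answer: 5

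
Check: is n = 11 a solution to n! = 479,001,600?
No

11! = 11·10! = 11·3,628,800 = 39,916,800, which does not equal 479,001,600.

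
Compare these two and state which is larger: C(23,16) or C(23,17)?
C(23,16)=245,157, C(23,17)=100,947.
Final answer: C(23,16)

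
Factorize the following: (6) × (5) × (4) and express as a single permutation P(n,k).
P(6,3) = 6!/(3)!

Reasoning: Product of 3 consecutive descending integers starting at 6: P(6,3) = 6!/3! = 120.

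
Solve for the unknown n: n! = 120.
5

Solution: n! is strictly increasing. 3! = 6, 4! = 24, 5! = 120 ✓. So n = 5.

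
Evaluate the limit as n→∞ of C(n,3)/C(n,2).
∞

Explanation: C(n,3)/C(n,2) = (n-2)/3 → ∞ as n → ∞.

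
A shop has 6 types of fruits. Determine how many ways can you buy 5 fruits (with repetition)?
Stars and bars: C(5+6-1, 5) = C(10, 5) = 252.
Final answer: 252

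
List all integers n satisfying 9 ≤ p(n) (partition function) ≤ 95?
6, 7, 8, 9, 10, 11, 12

Reasoning: Tabulating p(n) via p(n) = p(n−1) + p(n−2) − p(n−5) − p(n−7) + …: p(5)=7; p(6)=11; p(7)=15; p(8)=22; p(9)=30; p(10)=42; p(11)=56; p(12)=77; p(13)=101. So valid n = 6, 7, 8, 9, 10, 11, 12.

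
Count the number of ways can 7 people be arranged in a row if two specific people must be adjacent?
1,440

Treat pair as unit: (7-1)! arrangements × 2 internal orders = 1,440.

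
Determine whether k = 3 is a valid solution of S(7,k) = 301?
S(7,3) = 3·S(6,3) + S(6,2) = 3·90 + 31 = 301, which equals 301.

Answer: Yes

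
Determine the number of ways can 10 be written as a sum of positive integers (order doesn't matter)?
42

Solution: Pentagonal recurrence p(n) = p(n−1) + p(n−2) − p(n−5) − p(n−7) + …: p(10) = p(9) + p(8) − p(5) − p(3) = 30 + 22 − 7 − 3 = 42.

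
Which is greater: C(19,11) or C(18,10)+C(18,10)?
C(18,10)+C(18,10)

Solution: C(19,11)=75,582; C(18,10)+C(18,10)=43,758+43,758=87,516.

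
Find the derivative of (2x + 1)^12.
24(2x + 1)^11
Chain rule: 12(2x+1)^{11} × 2 = 24(2x+1)^{11}.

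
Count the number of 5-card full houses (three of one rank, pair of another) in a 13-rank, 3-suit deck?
468

Working:
Triple rank: 13. Triple suits: C(3,3)=1. Pair rank: 12. Pair suits: C(3,2)=3. Total: 468.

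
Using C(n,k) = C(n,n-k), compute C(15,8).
6,435
C(15,8) = C(15,7) = 6,435.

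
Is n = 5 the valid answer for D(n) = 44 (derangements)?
D(5) = (5-1)·[D(4) + D(3)] = 4·[9 + 2] = 44, which equals 44.
Final answer: Yes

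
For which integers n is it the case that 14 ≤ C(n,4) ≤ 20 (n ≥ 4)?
C(5,4)=5; C(6,4)=15; C(7,4)=35. So valid n = 6.
Final answer: 6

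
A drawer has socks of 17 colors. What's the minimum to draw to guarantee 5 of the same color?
Worst case: 4 of each = 68. One more: 69.

Answer: 69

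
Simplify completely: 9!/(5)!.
3,024
This equals 9×8×...×6 = 3,024.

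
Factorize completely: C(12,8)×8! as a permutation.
P(12,8)

Explanation: C(12,8)×8! = [12!/(8!(4)!)]×8! = 12!/(4)! = P(12,8) = 19,958,400.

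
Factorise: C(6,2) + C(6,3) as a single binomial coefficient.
C(7,3)

Reasoning: By Pascal's identity: C(6,2) + C(6,3) = C(7,3) = 35.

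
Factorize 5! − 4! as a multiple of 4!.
4 × 4! = 96
5! − 4! = 5·4! − 4! = (5 − 1)·4! = 4 × 4! = 96.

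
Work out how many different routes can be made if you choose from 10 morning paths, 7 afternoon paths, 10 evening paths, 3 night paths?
2,100

Solution: By the multiplication principle: 10 × 7 × 10 × 3 = 2,100.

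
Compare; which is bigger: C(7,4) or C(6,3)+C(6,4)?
Equal

By Pascal's identity: C(7,4) = C(6,3)+C(6,4) = 35. Equal.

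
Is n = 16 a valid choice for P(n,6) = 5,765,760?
Yes

Solution: P(16,6) = 16·15·14·13·12·11 = 5,765,760, which equals 5,765,760.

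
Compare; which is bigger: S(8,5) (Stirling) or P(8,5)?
P(8,5)
S(8,5) = 5·S(7,5) + S(7,4) = 5·140 + 350 = 1,050; P(8,5) = 6,720.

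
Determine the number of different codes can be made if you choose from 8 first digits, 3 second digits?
24

By the multiplication principle: 8 × 3 = 24.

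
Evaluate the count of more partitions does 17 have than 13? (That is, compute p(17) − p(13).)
196

Reasoning: Pentagonal recurrence p(n) = p(n−1) + p(n−2) − p(n−5) − p(n−7) + …: p(17) = p(16) + p(15) − p(12) − p(10) + p(5) + p(2) = 231 + 176 − 77 − 42 + 7 + 2 = 297.
p(13) = p(12) + p(11) − p(8) − p(6) + p(1) = 77 + 56 − 22 − 11 + 1 = 101.
Difference = 297 − 101 = 196.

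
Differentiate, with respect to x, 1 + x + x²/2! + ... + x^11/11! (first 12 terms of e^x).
1 + x + x²/2! + ... + x^10/10!

Reasoning: Differentiating term by term gives the first 11 terms of e^x.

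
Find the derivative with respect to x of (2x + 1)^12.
24(2x + 1)^11

Reasoning: Chain rule: 12(2x+1)^{11} × 2 = 24(2x+1)^{11}.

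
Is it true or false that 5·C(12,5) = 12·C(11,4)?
True

Solution: Absorption identity k·C(n,k) = n·C(n-1,k-1). LHS = 5·792 = 3,960; RHS = 12·330 = 3,960.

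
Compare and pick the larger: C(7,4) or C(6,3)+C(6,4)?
Equal

Working:
By Pascal's identity: C(7,4) = C(6,3)+C(6,4) = 35. Equal.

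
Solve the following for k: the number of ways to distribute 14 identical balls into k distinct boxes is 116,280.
8

Stars and bars: the count is C(14+k−1, k−1), increasing in k. k=6: C(19,5) = 11,628, k=7: C(20,6) = 38,760, k=8: C(21,7) = 116,280 ✓. So k = 8.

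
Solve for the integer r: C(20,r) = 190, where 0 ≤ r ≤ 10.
C(20,r) is increasing for 0 ≤ r ≤ 10. Stepping up (C(20,r+1) = C(20,r)·(20−r)/(r+1)): C(20,1) = 20, C(20,2) = 190 ✓. So r = 2.

Answer: 2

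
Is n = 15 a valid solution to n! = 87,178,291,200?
No

Working:
15! = 15·14! = 15·87,178,291,200 = 1,307,674,368,000, which does not equal 87,178,291,200.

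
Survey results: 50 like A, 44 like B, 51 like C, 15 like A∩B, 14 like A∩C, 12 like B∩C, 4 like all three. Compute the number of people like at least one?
|A∪B∪C| = 50+44+51-15-14-12+4 = 108.

Answer: 108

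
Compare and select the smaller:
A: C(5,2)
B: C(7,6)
B

Reasoning: A=C(5,2)=10, B=C(7,6)=7.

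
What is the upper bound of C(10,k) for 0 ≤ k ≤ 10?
252

Solution: Maximum at k = 5: C(10,5) = 252.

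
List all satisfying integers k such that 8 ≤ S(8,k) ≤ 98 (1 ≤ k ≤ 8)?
7

S(8,1)=1; S(8,2)=127; S(8,3)=966; S(8,4)=1,701; S(8,5)=1,050; S(8,6)=266; S(8,7)=28; S(8,8)=1. So valid k = 7.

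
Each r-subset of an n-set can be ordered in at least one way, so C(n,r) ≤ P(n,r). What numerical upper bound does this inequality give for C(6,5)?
720
P(6,5) = 6·5·4·3·2 = 720, so C(6,5) ≤ 720. (The bound is loose by a factor of 5! = 120: C(6,5) = 720/120 = 6.)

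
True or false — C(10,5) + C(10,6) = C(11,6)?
Pascal's identity: LHS = 252 + 210 = 462; RHS = C(11,6) = 462. Both sides agree, so the statement holds.
Final answer: True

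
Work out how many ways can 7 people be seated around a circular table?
Circular arrangements: (7-1)! = 720.

Answer: 720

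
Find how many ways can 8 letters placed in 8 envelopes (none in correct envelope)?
14,833
Using D(n) = (n-1)[D(n-1) + D(n-2)]:
D(8) = (8-1) × [D(7) + D(6)]
      = 7 × [1854 + 265]
      = 7 × 2119
      = 14,833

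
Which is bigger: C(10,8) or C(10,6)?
C(10,6)

Solution: C(10,8)=45, C(10,6)=210.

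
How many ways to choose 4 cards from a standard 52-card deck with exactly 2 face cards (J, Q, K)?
51,480

Reasoning: 12 face cards and 40 non-face cards: C(12,2) × C(40,2) = 66 × 780 = 51,480.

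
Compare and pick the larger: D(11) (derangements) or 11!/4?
D(11) = (11-1)·[D(10) + D(9)] = 10·[1,334,961 + 133,496] = 14,684,570; 11!/4 = 39,916,800/4 = 9,979,200.

Answer: D(11)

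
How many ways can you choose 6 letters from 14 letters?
3,003
C(14,6) = 14! / (6! × (14-6)!)
         = 14! / (6! × 8!)
         = 3,003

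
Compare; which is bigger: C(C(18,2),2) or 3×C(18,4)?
C(C(18,2),2)

Reasoning: C(C(18,2),2)=11,628, 3×C(18,4)=9,180.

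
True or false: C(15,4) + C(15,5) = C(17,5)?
False

Explanation: Pascal's identity gives C(16,5) = 4,368, whereas C(17,5) = 6,188.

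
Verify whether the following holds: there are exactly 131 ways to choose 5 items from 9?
False

Explanation: C(9,5) = 126 ≠ 131.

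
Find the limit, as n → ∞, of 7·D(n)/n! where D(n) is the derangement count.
7/e

Explanation: D(n)/n! → 1/e, so 7·D(n)/n! → 7/e.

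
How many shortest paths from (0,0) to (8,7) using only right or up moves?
6,435

Reasoning: Choose 8 rights from 15 moves: C(15,8) = 6,435.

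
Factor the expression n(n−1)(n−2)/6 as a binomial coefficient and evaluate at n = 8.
n(n−1)(n−2)/6 = n!/(3!(n−3)!) = C(n,3). At n = 8: C(8,3) = 56.

Answer: C(n,3); C(8,3) = 56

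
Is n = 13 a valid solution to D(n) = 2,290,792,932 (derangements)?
Yes

D(13) = (13-1)·[D(12) + D(11)] = 12·[176,214,841 + 14,684,570] = 2,290,792,932, which equals 2,290,792,932.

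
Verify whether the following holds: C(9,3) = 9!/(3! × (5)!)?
The correct denominator is 3!×6!, giving C(9,3) = 84; the stated RHS is 9!/(3!×5!) = 504 ≠ 84, so the statement does not hold.
Final answer: False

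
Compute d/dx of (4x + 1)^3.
12(4x + 1)^2

Reasoning: Chain rule: 3(4x+1)^{2} × 4 = 12(4x+1)^{2}.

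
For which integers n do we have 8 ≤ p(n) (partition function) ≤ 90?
6, 7, 8, 9, 10, 11, 12

Working:
Tabulating p(n) via p(n) = p(n−1) + p(n−2) − p(n−5) − p(n−7) + …: p(5)=7; p(6)=11; p(7)=15; p(8)=22; p(9)=30; p(10)=42; p(11)=56; p(12)=77; p(13)=101. So valid n = 6, 7, 8, 9, 10, 11, 12.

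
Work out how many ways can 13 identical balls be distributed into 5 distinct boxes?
2,380

Working:
C(13+5-1, 5-1) = C(17, 4) = 2,380.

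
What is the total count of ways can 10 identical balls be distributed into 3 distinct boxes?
66

Explanation: C(10+3-1, 3-1) = C(12, 2) = 66.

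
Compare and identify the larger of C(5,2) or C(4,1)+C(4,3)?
C(5,2)

Solution: C(5,2)=10; C(4,1)+C(4,3)=4+4=8.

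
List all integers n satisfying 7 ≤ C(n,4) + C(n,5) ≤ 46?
6

C(5,4)+C(5,5)=6; C(6,4)+C(6,5)=21; C(7,4)+C(7,5)=56. So valid n = 6.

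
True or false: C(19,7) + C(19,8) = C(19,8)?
Pascal's identity gives C(20,8) = 125,970, whereas C(19,8) = 75,582.

Answer: False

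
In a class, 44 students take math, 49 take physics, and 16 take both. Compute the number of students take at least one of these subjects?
77
|A∪B| = |A|+|B|-|A∩B| = 44+49-16 = 77.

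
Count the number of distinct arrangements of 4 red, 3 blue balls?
35
Multinomial: 7!/(4! × 3!) = 35.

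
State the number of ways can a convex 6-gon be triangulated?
Using the Catalan number formula: C_n = C(2n, n) / (n+1)
C_4 = C(8, 4) / (4+1)
     = 70 / 5
     = 14
Final answer: 14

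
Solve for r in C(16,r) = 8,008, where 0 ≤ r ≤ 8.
6

Working:
C(16,r) is increasing for 0 ≤ r ≤ 8. Stepping up (C(16,r+1) = C(16,r)·(16−r)/(r+1)): C(16,1) = 16, C(16,2) = 120, C(16,3) = 560, C(16,4) = 1,820, C(16,5) = 4,368, C(16,6) = 8,008 ✓. So r = 6.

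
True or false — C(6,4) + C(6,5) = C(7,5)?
True

Explanation: Pascal's identity: LHS = 15 + 6 = 21; RHS = C(7,5) = 21. Both sides agree, so the statement holds.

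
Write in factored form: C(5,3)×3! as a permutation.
P(5,3)

C(5,3)×3! = [5!/(3!(2)!)]×3! = 5!/(2)! = P(5,3) = 60.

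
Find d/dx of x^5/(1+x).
(5x^4(1+x) - x^5)/(1+x)²

Explanation: Quotient rule: [5x^{4}(1+x) - x^5]/(1+x)².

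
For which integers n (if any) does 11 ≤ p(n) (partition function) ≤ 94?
6, 7, 8, 9, 10, 11, 12

Tabulating p(n) via p(n) = p(n−1) + p(n−2) − p(n−5) − p(n−7) + …: p(5)=7; p(6)=11; p(7)=15; p(8)=22; p(9)=30; p(10)=42; p(11)=56; p(12)=77; p(13)=101. So valid n = 6, 7, 8, 9, 10, 11, 12.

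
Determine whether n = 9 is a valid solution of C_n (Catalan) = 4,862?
C_9 = C(18,9)/(9+1) = 48,620/10 = 4,862, which equals 4,862.

Answer: Yes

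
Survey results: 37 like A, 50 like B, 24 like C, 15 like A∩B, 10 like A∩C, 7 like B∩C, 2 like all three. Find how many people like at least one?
81

Working:
|A∪B∪C| = 37+50+24-15-10-7+2 = 81.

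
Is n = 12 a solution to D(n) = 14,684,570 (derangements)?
No

D(12) = (12-1)·[D(11) + D(10)] = 11·[14,684,570 + 1,334,961] = 176,214,841, which does not equal 14,684,570.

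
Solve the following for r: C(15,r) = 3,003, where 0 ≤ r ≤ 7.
5

Solution: C(15,r) is increasing for 0 ≤ r ≤ 7. Stepping up (C(15,r+1) = C(15,r)·(15−r)/(r+1)): C(15,1) = 15, C(15,2) = 105, C(15,3) = 455, C(15,4) = 1,365, C(15,5) = 3,003 ✓. So r = 5.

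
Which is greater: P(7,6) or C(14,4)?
P(7,6)

Explanation: P(7,6)=5,040, C(14,4)=1,001.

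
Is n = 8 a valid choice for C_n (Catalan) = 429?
No
C_8 = C(16,8)/(8+1) = 12,870/9 = 1,430, which does not equal 429.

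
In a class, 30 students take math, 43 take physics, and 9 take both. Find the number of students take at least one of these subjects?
64

Working:
|A∪B| = |A|+|B|-|A∩B| = 30+43-9 = 64.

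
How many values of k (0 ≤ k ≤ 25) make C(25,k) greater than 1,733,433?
8
Row 25 is unimodal and symmetric about k=25/2. C(25,8)=1,081,575 ≤ 1,733,433; C(25,9)=2,042,975 > 1,733,433; by symmetry C(25,k) > 1,733,433 for k = 9..16. That's 16 - 9 + 1 = 8 values.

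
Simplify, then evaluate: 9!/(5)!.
3,024
This equals 9×8×...×6 = 3,024.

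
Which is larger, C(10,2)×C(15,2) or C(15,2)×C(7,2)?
C(10,2)×C(15,2)
C(10,2)×C(15,2)=4,725, C(15,2)×C(7,2)=2,205.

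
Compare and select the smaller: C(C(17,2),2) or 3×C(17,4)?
3×C(17,4)

Reasoning: C(C(17,2),2)=9,180, 3×C(17,4)=7,140.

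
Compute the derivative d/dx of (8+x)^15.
Using the power rule: d/dx (8+x)^15 = 15(8+x)^{14}.

Answer: 15(8+x)^14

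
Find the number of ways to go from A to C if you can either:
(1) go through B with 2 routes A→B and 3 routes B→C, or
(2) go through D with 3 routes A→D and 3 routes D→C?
15

Working:
Route via B: 2×3=6. Route via D: 3×3=9. Total: 15.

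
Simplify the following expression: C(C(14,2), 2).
4,095

Working:
C(14,2) = 91, then C(91, 2) = 4,095.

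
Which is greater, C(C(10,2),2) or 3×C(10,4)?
C(C(10,2),2)

Reasoning: C(C(10,2),2)=990, 3×C(10,4)=630.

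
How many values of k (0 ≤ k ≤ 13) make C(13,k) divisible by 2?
Checking C(13,k) mod 2 for k = 0..13: divisible at k = 2, 3, 6, 7, 10, 11. That's 6 values.
Final answer: 6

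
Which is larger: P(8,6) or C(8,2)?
P(8,6)
P(8,6)=20,160, C(8,2)=28.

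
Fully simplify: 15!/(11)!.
32,760

Reasoning: This equals 15×14×...×12 = 32,760.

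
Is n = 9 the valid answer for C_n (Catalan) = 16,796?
No

Reasoning: C_9 = C(18,9)/(9+1) = 48,620/10 = 4,862, which does not equal 16,796.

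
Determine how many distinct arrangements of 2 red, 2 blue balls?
6

Reasoning: Multinomial: 4!/(2! × 2!) = 6.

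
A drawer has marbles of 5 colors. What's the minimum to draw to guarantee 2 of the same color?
Worst case: 1 of each = 5. One more: 6.
Final answer: 6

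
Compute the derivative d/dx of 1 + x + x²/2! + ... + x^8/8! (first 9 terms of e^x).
Differentiating term by term gives the first 8 terms of e^x.
Final answer: 1 + x + x²/2! + ... + x^7/7!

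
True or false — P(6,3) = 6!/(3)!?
True
Permutation formula P(n,k) = n!/(n-k)!: 6!/3! = 720/6 = 120 = P(6,3). The statement holds.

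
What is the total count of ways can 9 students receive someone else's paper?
133,496

Working:
Using D(n) = (n-1)[D(n-1) + D(n-2)]:
D(9) = (9-1) × [D(8) + D(7)]
      = 8 × [14833 + 1854]
      = 8 × 16687
      = 133,496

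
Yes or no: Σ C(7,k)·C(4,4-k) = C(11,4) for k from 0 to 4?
Vandermonde's identity gives C(11,4) = 330; RHS C(11,4) = 330.
Final answer: Yes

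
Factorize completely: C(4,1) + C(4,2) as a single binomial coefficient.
C(5,2)

Reasoning: By Pascal's identity: C(4,1) + C(4,2) = C(5,2) = 10.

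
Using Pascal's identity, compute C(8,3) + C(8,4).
126
C(8,3) + C(8,4) = C(9,4) = 126.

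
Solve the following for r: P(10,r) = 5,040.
4

Explanation: P(10,r) = 10·9·…·(10−r+1), a product of r factors. Multiplying down from 10: 10 = 10; 10·9 = 90; 10·9·8 = 720; 10·9·8·7 = 5,040 ✓ (4 factors). So r = 4.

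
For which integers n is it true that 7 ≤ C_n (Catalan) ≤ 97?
C_3=5; C_4=14; C_5=42; C_6=132. So valid n = 4, 5.
Final answer: 4, 5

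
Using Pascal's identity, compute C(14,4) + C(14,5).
3,003

Reasoning: C(14,4) + C(14,5) = C(15,5) = 3,003.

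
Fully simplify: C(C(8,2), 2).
378

Working:
C(8,2) = 28, then C(28, 2) = 378.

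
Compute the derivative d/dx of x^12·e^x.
(12x^11 + x^12)e^x

Product rule: d/dx[x^12]·e^x + x^12·d/dx[e^x] = 12x^{11}e^x + x^12e^x.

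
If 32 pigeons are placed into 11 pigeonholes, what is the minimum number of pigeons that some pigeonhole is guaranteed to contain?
Pigeonhole: ⌈32/11⌉ = 3.

Answer: 3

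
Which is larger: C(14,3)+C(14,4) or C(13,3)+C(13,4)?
C(14,3)+C(14,4)
First=1,365, Second=1,001.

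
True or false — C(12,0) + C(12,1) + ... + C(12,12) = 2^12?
True

Explanation: Binomial theorem with x = y = 1: Σ C(12,i) = (1+1)^12 = 2^12 = 4,096. The statement holds.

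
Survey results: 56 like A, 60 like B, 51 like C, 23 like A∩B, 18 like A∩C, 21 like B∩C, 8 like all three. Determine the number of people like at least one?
113

Working:
|A∪B∪C| = 56+60+51-23-18-21+8 = 113.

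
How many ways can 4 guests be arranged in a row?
24

Explanation: Arrangements of 4 distinct objects: 4! = 24.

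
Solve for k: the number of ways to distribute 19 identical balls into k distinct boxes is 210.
Stars and bars: the count is C(19+k−1, k−1), increasing in k. k=2: C(20,1) = 20, k=3: C(21,2) = 210 ✓. So k = 3.

Answer: 3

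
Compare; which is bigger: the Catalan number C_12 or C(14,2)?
C_12 = C(24,12)/(12+1) = 2,704,156/13 = 208,012; C(14,2) = 91.
Final answer: C_12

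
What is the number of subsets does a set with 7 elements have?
Each element can be included or excluded: 2^7 = 128.
Final answer: 128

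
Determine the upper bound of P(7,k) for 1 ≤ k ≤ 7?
5,040

Solution: P(7,k) increases in k, so maximum at k = 7: 7! = 5,040.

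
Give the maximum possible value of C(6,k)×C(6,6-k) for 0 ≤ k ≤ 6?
400

Solution: C(6,k)·C(6,6-k) = C(6,k)², maximised at the centre k = 3: C(6,3)² = 400.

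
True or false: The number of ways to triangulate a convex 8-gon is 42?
False

Solution: Triangulations of a convex 8-gon are counted by the Catalan number C_6: C_6 = C(12,6)/(6+1) = 924/7 = 132.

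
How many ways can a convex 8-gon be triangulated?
132

Solution: Using the Catalan number formula: C_n = C(2n, n) / (n+1)
C_6 = C(12, 6) / (6+1)
     = 924 / 7
     = 132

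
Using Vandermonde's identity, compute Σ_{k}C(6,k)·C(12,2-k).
153

Working:
= C(6+12,2) = C(18,2) = 153.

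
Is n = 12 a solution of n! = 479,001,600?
12! = 12·11! = 12·39,916,800 = 479,001,600, which equals 479,001,600.

Answer: Yes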